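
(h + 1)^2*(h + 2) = h^3 + 4*h^2 + 5*h + 2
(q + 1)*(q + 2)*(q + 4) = q^3 + 7*q^2 + 14*q + 8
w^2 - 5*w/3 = w*(w - 5/3)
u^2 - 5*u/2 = u*(u - 5/2)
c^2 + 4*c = c*(c + 4)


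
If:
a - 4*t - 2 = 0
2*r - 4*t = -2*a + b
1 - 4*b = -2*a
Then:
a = 4*t + 2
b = 2*t + 5/4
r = -t - 11/8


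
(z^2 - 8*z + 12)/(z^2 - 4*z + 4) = (z - 6)/(z - 2)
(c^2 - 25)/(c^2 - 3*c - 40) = (c - 5)/(c - 8)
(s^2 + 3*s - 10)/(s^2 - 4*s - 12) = (-s^2 - 3*s + 10)/(-s^2 + 4*s + 12)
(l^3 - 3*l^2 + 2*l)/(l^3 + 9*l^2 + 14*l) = (l^2 - 3*l + 2)/(l^2 + 9*l + 14)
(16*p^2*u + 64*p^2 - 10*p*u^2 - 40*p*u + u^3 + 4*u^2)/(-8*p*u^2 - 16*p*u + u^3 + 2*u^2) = (-2*p*u - 8*p + u^2 + 4*u)/(u*(u + 2))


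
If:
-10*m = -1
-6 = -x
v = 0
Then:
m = 1/10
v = 0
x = 6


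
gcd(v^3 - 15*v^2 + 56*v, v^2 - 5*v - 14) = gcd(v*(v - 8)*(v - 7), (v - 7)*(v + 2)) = v - 7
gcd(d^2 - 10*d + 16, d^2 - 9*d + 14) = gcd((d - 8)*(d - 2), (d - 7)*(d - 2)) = d - 2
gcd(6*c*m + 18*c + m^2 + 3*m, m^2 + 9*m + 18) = m + 3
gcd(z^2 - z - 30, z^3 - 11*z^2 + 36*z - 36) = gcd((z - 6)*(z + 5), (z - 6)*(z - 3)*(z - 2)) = z - 6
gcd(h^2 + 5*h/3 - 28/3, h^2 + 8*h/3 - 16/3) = h + 4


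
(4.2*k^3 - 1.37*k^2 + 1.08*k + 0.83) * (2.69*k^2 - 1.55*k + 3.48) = 11.298*k^5 - 10.1953*k^4 + 19.6447*k^3 - 4.2089*k^2 + 2.4719*k + 2.8884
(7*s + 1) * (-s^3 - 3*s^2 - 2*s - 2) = -7*s^4 - 22*s^3 - 17*s^2 - 16*s - 2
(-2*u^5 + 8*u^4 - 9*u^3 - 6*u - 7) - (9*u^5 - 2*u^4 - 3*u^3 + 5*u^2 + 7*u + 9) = -11*u^5 + 10*u^4 - 6*u^3 - 5*u^2 - 13*u - 16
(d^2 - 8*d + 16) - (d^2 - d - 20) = 36 - 7*d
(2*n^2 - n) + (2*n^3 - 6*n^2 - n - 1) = 2*n^3 - 4*n^2 - 2*n - 1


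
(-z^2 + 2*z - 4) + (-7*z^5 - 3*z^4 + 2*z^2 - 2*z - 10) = -7*z^5 - 3*z^4 + z^2 - 14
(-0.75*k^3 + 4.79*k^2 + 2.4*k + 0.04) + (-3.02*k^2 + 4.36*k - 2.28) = -0.75*k^3 + 1.77*k^2 + 6.76*k - 2.24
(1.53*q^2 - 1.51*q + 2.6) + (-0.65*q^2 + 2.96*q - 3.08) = 0.88*q^2 + 1.45*q - 0.48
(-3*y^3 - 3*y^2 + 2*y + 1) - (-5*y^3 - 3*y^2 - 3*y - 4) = 2*y^3 + 5*y + 5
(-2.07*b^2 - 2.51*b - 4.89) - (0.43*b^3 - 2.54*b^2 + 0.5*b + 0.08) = -0.43*b^3 + 0.47*b^2 - 3.01*b - 4.97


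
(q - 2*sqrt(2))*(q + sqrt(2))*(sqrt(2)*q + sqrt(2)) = sqrt(2)*q^3 - 2*q^2 + sqrt(2)*q^2 - 4*sqrt(2)*q - 2*q - 4*sqrt(2)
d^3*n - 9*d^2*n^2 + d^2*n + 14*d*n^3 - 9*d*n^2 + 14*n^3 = (d - 7*n)*(d - 2*n)*(d*n + n)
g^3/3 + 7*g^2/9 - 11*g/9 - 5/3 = (g/3 + 1/3)*(g - 5/3)*(g + 3)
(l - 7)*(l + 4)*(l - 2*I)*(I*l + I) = I*l^4 + 2*l^3 - 2*I*l^3 - 4*l^2 - 31*I*l^2 - 62*l - 28*I*l - 56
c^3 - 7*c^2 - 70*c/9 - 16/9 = (c - 8)*(c + 1/3)*(c + 2/3)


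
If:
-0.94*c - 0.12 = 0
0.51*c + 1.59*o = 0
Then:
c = -0.13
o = 0.04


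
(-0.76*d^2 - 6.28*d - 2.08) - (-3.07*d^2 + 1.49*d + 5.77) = 2.31*d^2 - 7.77*d - 7.85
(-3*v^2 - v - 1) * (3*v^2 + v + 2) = -9*v^4 - 6*v^3 - 10*v^2 - 3*v - 2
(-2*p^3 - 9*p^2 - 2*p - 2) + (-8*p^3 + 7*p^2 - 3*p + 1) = -10*p^3 - 2*p^2 - 5*p - 1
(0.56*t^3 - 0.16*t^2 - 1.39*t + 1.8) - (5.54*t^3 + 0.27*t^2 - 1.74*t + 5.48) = -4.98*t^3 - 0.43*t^2 + 0.35*t - 3.68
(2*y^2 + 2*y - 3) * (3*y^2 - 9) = 6*y^4 + 6*y^3 - 27*y^2 - 18*y + 27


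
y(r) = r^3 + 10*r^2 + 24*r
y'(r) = 3*r^2 + 20*r + 24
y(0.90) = 30.43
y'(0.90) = 44.43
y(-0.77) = -13.01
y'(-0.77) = 10.38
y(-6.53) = -8.76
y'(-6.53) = 21.32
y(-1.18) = -16.04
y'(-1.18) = 4.58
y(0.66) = 20.48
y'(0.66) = 38.51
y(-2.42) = -13.69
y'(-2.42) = -6.83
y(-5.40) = 4.54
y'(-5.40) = 3.48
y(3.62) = 265.36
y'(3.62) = 135.71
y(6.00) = 720.00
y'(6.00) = 252.00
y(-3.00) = -9.00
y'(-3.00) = -9.00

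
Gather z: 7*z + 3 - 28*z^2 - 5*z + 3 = -28*z^2 + 2*z + 6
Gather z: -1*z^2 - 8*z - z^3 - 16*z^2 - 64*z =-z^3 - 17*z^2 - 72*z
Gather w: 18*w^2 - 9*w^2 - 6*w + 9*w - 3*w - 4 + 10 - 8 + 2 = 9*w^2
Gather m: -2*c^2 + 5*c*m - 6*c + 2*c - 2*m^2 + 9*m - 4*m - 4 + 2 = -2*c^2 - 4*c - 2*m^2 + m*(5*c + 5) - 2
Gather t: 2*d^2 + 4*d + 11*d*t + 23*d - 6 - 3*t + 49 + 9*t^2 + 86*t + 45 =2*d^2 + 27*d + 9*t^2 + t*(11*d + 83) + 88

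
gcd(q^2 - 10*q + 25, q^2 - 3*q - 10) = q - 5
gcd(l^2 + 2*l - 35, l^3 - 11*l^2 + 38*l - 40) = l - 5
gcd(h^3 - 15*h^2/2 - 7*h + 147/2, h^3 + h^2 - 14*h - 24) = h + 3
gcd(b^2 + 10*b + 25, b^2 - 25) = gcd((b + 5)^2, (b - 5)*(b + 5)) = b + 5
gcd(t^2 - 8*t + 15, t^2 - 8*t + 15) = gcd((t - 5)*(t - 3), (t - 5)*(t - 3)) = t^2 - 8*t + 15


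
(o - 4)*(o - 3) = o^2 - 7*o + 12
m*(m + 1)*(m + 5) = m^3 + 6*m^2 + 5*m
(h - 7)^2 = h^2 - 14*h + 49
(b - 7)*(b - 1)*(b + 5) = b^3 - 3*b^2 - 33*b + 35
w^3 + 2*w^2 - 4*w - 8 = (w - 2)*(w + 2)^2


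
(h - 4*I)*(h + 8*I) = h^2 + 4*I*h + 32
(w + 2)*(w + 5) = w^2 + 7*w + 10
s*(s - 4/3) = s^2 - 4*s/3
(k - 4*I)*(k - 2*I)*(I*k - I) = I*k^3 + 6*k^2 - I*k^2 - 6*k - 8*I*k + 8*I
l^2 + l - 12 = (l - 3)*(l + 4)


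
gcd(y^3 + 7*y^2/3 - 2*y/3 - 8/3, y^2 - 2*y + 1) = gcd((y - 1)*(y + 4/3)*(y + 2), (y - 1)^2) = y - 1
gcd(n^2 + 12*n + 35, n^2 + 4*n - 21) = n + 7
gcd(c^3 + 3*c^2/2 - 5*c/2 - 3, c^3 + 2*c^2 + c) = c + 1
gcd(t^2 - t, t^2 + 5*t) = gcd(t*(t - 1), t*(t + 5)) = t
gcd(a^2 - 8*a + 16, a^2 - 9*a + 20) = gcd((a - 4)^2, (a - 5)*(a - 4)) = a - 4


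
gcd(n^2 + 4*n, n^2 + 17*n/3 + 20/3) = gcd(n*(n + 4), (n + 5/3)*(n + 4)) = n + 4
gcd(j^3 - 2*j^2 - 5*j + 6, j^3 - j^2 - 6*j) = j^2 - j - 6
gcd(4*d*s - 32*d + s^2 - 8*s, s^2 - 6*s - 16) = s - 8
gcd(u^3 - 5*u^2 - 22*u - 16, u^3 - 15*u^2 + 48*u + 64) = u^2 - 7*u - 8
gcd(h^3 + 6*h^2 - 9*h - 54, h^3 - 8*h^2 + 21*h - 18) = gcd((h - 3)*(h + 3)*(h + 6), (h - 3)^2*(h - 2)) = h - 3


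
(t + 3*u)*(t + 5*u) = t^2 + 8*t*u + 15*u^2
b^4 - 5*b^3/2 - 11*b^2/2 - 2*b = b*(b - 4)*(b + 1/2)*(b + 1)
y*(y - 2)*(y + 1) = y^3 - y^2 - 2*y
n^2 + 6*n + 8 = (n + 2)*(n + 4)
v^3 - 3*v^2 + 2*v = v*(v - 2)*(v - 1)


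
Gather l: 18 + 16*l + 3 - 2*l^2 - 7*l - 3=-2*l^2 + 9*l + 18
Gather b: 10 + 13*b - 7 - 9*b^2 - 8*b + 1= -9*b^2 + 5*b + 4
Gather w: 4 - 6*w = 4 - 6*w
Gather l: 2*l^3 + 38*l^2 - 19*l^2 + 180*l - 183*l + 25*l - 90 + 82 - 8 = 2*l^3 + 19*l^2 + 22*l - 16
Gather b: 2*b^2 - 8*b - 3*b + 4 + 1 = 2*b^2 - 11*b + 5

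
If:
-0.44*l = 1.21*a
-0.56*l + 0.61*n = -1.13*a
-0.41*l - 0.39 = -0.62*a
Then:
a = 0.22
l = -0.61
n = -0.98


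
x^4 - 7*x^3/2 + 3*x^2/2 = x^2*(x - 3)*(x - 1/2)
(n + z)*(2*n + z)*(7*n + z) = 14*n^3 + 23*n^2*z + 10*n*z^2 + z^3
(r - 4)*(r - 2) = r^2 - 6*r + 8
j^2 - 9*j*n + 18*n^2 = (j - 6*n)*(j - 3*n)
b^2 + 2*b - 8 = (b - 2)*(b + 4)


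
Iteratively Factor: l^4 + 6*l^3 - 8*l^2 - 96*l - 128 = (l + 4)*(l^3 + 2*l^2 - 16*l - 32) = (l - 4)*(l + 4)*(l^2 + 6*l + 8) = (l - 4)*(l + 2)*(l + 4)*(l + 4)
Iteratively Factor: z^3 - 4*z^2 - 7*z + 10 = (z - 5)*(z^2 + z - 2) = (z - 5)*(z + 2)*(z - 1)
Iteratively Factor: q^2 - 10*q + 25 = (q - 5)*(q - 5)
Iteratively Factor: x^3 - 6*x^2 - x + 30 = (x - 3)*(x^2 - 3*x - 10) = (x - 5)*(x - 3)*(x + 2)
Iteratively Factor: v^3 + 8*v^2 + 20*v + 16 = (v + 2)*(v^2 + 6*v + 8) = (v + 2)^2*(v + 4)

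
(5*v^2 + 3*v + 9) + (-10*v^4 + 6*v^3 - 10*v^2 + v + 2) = -10*v^4 + 6*v^3 - 5*v^2 + 4*v + 11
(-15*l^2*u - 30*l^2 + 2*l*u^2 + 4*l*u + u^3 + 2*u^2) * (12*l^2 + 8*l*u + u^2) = -180*l^4*u - 360*l^4 - 96*l^3*u^2 - 192*l^3*u + 13*l^2*u^3 + 26*l^2*u^2 + 10*l*u^4 + 20*l*u^3 + u^5 + 2*u^4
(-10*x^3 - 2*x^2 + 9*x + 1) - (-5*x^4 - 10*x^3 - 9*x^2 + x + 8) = 5*x^4 + 7*x^2 + 8*x - 7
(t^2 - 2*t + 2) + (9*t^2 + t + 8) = 10*t^2 - t + 10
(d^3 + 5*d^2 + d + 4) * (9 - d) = -d^4 + 4*d^3 + 44*d^2 + 5*d + 36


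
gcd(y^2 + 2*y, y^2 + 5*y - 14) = 1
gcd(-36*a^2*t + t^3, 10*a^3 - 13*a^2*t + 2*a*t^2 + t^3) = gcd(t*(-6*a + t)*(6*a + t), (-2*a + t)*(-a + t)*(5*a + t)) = 1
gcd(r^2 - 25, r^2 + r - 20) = r + 5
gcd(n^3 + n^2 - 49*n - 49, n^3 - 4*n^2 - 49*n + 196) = n^2 - 49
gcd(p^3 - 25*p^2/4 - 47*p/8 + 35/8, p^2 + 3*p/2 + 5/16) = p + 5/4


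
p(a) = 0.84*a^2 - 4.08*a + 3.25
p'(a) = 1.68*a - 4.08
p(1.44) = -0.88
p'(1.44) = -1.66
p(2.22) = -1.67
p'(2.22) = -0.35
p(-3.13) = 24.25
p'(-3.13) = -9.34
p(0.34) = 1.96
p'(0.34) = -3.51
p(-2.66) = 20.05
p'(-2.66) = -8.55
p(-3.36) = 26.44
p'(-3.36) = -9.72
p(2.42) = -1.70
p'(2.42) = -0.01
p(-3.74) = 30.26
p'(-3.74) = -10.36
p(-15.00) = 253.45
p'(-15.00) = -29.28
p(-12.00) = 173.17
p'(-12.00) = -24.24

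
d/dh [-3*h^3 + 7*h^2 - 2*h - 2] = -9*h^2 + 14*h - 2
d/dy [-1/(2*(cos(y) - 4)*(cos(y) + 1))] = (3 - 2*cos(y))*sin(y)/(2*(cos(y) - 4)^2*(cos(y) + 1)^2)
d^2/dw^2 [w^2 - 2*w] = 2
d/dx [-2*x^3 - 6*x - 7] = -6*x^2 - 6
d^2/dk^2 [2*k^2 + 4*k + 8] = 4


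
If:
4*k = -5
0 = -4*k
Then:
No Solution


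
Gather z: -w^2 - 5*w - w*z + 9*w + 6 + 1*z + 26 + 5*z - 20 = -w^2 + 4*w + z*(6 - w) + 12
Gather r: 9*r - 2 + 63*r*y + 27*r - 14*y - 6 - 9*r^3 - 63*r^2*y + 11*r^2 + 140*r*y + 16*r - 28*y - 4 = -9*r^3 + r^2*(11 - 63*y) + r*(203*y + 52) - 42*y - 12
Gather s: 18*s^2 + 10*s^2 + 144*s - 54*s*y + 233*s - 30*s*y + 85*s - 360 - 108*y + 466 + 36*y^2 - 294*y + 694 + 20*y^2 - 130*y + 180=28*s^2 + s*(462 - 84*y) + 56*y^2 - 532*y + 980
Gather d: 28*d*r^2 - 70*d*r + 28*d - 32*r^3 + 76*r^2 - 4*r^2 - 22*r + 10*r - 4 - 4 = d*(28*r^2 - 70*r + 28) - 32*r^3 + 72*r^2 - 12*r - 8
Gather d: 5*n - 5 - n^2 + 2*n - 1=-n^2 + 7*n - 6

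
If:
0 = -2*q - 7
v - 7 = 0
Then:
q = -7/2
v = 7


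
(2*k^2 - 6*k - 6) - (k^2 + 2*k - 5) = k^2 - 8*k - 1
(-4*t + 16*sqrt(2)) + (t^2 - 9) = t^2 - 4*t - 9 + 16*sqrt(2)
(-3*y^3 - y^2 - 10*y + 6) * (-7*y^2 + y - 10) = 21*y^5 + 4*y^4 + 99*y^3 - 42*y^2 + 106*y - 60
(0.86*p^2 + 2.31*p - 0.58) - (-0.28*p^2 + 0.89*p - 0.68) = 1.14*p^2 + 1.42*p + 0.1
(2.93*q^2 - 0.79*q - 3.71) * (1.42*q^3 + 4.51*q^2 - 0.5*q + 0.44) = 4.1606*q^5 + 12.0925*q^4 - 10.2961*q^3 - 15.0479*q^2 + 1.5074*q - 1.6324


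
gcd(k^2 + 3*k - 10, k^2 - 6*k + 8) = k - 2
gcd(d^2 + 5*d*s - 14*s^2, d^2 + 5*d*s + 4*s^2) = 1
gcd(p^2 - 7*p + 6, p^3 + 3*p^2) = 1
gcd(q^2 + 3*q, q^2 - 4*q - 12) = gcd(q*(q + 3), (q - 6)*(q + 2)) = 1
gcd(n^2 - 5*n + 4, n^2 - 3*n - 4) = n - 4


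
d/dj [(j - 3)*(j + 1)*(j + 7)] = 3*j^2 + 10*j - 17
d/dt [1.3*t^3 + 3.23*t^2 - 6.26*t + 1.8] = 3.9*t^2 + 6.46*t - 6.26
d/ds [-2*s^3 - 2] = -6*s^2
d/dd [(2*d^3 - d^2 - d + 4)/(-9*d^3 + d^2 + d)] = (-7*d^4 - 14*d^3 + 108*d^2 - 8*d - 4)/(d^2*(81*d^4 - 18*d^3 - 17*d^2 + 2*d + 1))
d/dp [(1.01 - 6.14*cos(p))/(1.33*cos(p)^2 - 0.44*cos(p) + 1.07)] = (-8.1662*cos(p)^2 + 2.6866*cos(p) + 6.1254)*sin(p)/(1.7689*cos(p)^4 - 1.1704*cos(p)^3 + 3.0398*cos(p)^2 - 0.9416*cos(p) + 1.1449)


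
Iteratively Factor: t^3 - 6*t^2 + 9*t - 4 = (t - 4)*(t^2 - 2*t + 1) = (t - 4)*(t - 1)*(t - 1)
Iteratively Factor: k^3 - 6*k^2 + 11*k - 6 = (k - 2)*(k^2 - 4*k + 3) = (k - 3)*(k - 2)*(k - 1)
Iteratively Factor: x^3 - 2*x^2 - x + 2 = (x - 1)*(x^2 - x - 2) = (x - 1)*(x + 1)*(x - 2)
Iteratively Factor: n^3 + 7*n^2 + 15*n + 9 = (n + 3)*(n^2 + 4*n + 3) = (n + 3)^2*(n + 1)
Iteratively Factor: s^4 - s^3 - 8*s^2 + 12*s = (s - 2)*(s^3 + s^2 - 6*s) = s*(s - 2)*(s^2 + s - 6) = s*(s - 2)*(s + 3)*(s - 2)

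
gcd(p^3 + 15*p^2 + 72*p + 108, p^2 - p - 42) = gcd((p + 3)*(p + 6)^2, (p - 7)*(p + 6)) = p + 6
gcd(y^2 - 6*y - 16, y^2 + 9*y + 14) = y + 2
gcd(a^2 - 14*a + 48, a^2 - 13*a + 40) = a - 8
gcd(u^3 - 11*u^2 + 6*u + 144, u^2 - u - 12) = u + 3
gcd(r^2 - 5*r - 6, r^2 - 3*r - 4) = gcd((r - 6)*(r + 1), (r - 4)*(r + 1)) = r + 1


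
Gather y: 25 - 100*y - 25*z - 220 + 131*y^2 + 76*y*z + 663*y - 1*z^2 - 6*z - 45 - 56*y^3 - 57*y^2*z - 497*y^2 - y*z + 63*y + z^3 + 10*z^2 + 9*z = -56*y^3 + y^2*(-57*z - 366) + y*(75*z + 626) + z^3 + 9*z^2 - 22*z - 240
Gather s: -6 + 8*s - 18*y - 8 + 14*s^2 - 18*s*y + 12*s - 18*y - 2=14*s^2 + s*(20 - 18*y) - 36*y - 16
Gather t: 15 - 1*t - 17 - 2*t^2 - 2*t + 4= -2*t^2 - 3*t + 2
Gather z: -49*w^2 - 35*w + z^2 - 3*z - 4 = -49*w^2 - 35*w + z^2 - 3*z - 4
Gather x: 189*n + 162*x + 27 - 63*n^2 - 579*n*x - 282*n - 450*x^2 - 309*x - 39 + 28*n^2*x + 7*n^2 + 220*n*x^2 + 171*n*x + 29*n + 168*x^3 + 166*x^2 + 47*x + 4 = -56*n^2 - 64*n + 168*x^3 + x^2*(220*n - 284) + x*(28*n^2 - 408*n - 100) - 8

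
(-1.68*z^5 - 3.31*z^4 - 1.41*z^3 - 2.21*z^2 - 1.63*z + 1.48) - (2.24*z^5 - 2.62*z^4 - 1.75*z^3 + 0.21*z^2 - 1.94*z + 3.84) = -3.92*z^5 - 0.69*z^4 + 0.34*z^3 - 2.42*z^2 + 0.31*z - 2.36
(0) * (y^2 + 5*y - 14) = 0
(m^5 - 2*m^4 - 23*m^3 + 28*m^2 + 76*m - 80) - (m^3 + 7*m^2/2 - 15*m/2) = m^5 - 2*m^4 - 24*m^3 + 49*m^2/2 + 167*m/2 - 80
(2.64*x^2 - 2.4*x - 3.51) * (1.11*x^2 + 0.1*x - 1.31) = 2.9304*x^4 - 2.4*x^3 - 7.5945*x^2 + 2.793*x + 4.5981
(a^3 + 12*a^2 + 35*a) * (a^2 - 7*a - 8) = a^5 + 5*a^4 - 57*a^3 - 341*a^2 - 280*a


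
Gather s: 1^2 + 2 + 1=4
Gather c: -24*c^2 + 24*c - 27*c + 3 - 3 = -24*c^2 - 3*c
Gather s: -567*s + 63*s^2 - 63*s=63*s^2 - 630*s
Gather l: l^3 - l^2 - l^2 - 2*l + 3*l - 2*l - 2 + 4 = l^3 - 2*l^2 - l + 2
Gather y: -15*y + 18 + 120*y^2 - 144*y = 120*y^2 - 159*y + 18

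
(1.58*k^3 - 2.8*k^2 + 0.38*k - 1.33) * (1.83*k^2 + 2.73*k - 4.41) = 2.8914*k^5 - 0.810599999999999*k^4 - 13.9164*k^3 + 10.9515*k^2 - 5.3067*k + 5.8653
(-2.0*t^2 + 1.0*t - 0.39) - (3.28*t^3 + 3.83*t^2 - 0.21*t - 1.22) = -3.28*t^3 - 5.83*t^2 + 1.21*t + 0.83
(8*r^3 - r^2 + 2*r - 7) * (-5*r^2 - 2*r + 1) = -40*r^5 - 11*r^4 + 30*r^2 + 16*r - 7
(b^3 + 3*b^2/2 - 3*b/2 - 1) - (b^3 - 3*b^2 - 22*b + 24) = 9*b^2/2 + 41*b/2 - 25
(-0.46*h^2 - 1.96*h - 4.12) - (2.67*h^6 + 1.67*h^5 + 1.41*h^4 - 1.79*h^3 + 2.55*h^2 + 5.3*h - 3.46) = -2.67*h^6 - 1.67*h^5 - 1.41*h^4 + 1.79*h^3 - 3.01*h^2 - 7.26*h - 0.66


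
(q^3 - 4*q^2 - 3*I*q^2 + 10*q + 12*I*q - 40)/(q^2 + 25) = (q^2 + 2*q*(-2 + I) - 8*I)/(q + 5*I)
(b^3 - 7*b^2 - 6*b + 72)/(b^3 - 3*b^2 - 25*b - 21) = (b^2 - 10*b + 24)/(b^2 - 6*b - 7)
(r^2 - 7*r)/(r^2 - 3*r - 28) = r/(r + 4)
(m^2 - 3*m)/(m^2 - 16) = m*(m - 3)/(m^2 - 16)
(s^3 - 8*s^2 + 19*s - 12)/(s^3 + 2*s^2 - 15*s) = (s^2 - 5*s + 4)/(s*(s + 5))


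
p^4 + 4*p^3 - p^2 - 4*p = p*(p - 1)*(p + 1)*(p + 4)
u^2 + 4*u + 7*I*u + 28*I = (u + 4)*(u + 7*I)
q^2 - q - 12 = (q - 4)*(q + 3)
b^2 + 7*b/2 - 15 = (b - 5/2)*(b + 6)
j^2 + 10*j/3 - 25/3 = (j - 5/3)*(j + 5)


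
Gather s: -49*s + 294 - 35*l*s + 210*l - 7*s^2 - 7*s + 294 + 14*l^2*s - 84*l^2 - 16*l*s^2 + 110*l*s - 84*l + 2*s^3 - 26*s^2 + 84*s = -84*l^2 + 126*l + 2*s^3 + s^2*(-16*l - 33) + s*(14*l^2 + 75*l + 28) + 588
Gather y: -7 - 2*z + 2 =-2*z - 5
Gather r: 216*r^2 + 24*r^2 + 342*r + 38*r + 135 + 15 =240*r^2 + 380*r + 150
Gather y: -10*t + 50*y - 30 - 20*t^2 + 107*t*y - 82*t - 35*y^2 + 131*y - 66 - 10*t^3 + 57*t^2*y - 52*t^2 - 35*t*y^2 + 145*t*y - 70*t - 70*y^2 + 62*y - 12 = -10*t^3 - 72*t^2 - 162*t + y^2*(-35*t - 105) + y*(57*t^2 + 252*t + 243) - 108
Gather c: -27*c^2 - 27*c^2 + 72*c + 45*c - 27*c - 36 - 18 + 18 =-54*c^2 + 90*c - 36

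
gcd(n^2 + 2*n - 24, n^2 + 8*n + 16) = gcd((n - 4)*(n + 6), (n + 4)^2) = 1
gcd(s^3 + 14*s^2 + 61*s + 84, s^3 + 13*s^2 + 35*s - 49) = s + 7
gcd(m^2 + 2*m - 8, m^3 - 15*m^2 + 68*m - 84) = m - 2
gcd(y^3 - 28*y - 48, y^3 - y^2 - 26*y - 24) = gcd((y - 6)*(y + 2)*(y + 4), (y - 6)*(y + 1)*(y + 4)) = y^2 - 2*y - 24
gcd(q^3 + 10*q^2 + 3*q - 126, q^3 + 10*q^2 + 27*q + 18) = q + 6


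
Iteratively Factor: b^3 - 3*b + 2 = (b + 2)*(b^2 - 2*b + 1) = (b - 1)*(b + 2)*(b - 1)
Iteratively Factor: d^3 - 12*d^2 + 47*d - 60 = (d - 3)*(d^2 - 9*d + 20) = (d - 5)*(d - 3)*(d - 4)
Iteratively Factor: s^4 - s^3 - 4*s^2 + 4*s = (s - 1)*(s^3 - 4*s) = (s - 1)*(s + 2)*(s^2 - 2*s) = (s - 2)*(s - 1)*(s + 2)*(s)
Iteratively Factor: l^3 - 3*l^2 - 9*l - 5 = (l - 5)*(l^2 + 2*l + 1) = (l - 5)*(l + 1)*(l + 1)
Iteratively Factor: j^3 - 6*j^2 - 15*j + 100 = (j + 4)*(j^2 - 10*j + 25) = (j - 5)*(j + 4)*(j - 5)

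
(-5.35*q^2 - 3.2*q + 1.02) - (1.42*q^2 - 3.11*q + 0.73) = -6.77*q^2 - 0.0900000000000003*q + 0.29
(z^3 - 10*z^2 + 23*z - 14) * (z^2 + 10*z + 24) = z^5 - 53*z^3 - 24*z^2 + 412*z - 336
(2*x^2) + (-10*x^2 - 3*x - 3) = -8*x^2 - 3*x - 3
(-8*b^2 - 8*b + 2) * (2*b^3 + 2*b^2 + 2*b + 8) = -16*b^5 - 32*b^4 - 28*b^3 - 76*b^2 - 60*b + 16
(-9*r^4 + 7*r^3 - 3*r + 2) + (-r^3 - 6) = -9*r^4 + 6*r^3 - 3*r - 4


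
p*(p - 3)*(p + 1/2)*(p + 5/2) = p^4 - 31*p^2/4 - 15*p/4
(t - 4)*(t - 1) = t^2 - 5*t + 4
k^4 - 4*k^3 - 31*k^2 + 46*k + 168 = (k - 7)*(k - 3)*(k + 2)*(k + 4)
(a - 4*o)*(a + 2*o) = a^2 - 2*a*o - 8*o^2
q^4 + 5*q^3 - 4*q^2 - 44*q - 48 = (q - 3)*(q + 2)^2*(q + 4)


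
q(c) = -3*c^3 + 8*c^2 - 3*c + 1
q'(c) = -9*c^2 + 16*c - 3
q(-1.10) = 17.97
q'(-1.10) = -31.49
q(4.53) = -127.30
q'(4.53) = -115.21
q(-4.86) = 548.91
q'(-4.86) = -293.34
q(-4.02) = 337.24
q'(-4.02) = -212.76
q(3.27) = -28.16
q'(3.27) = -46.92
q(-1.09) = 17.66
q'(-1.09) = -31.13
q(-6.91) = 1393.53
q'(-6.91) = -543.29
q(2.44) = -2.27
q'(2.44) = -17.54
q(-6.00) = 955.00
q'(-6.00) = -423.00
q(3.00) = -17.00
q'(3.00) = -36.00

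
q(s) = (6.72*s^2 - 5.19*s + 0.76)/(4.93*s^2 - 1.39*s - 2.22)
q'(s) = (1.39 - 9.86*s)*(6.72*s^2 - 5.19*s + 0.76)/(4.93*s^2 - 1.39*s - 2.22)^2 + (13.44*s - 5.19)/(4.93*s^2 - 1.39*s - 2.22) = (16.2459*s^2 - 37.3304*s + 12.5782)/(24.3049*s^4 - 13.7054*s^3 - 19.9571*s^2 + 6.1716*s + 4.9284)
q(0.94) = 2.19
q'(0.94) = -11.85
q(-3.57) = 1.60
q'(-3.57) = 0.08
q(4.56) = 1.24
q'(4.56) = 0.02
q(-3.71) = 1.59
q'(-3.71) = 0.07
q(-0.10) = -0.66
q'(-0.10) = 3.99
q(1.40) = 1.21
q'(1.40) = -0.26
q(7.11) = 1.28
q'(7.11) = 0.01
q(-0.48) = -11.51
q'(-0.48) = 196.97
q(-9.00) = 1.44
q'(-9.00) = 0.01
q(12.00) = 1.31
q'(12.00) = 0.00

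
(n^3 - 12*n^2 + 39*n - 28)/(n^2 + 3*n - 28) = (n^2 - 8*n + 7)/(n + 7)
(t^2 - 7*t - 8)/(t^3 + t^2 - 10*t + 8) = (t^2 - 7*t - 8)/(t^3 + t^2 - 10*t + 8)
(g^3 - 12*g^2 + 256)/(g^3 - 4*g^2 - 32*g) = (g - 8)/g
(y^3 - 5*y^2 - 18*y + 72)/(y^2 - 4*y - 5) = (-y^3 + 5*y^2 + 18*y - 72)/(-y^2 + 4*y + 5)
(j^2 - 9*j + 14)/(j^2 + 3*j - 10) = (j - 7)/(j + 5)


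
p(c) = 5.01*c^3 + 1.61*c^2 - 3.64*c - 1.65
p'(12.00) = 2199.32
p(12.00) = 8843.79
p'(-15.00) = 3329.81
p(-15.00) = -16493.55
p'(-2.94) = 116.81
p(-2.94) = -104.35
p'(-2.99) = 121.10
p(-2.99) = -110.29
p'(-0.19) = -3.71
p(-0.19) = -0.93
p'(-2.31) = 69.12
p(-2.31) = -46.41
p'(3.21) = 161.57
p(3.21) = 168.97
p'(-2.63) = 91.85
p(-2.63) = -72.08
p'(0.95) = 12.98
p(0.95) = 0.64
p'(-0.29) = -3.31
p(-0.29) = -0.58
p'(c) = 15.03*c^2 + 3.22*c - 3.64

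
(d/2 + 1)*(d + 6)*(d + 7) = d^3/2 + 15*d^2/2 + 34*d + 42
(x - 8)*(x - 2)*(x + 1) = x^3 - 9*x^2 + 6*x + 16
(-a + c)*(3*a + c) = -3*a^2 + 2*a*c + c^2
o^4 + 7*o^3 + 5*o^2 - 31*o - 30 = (o - 2)*(o + 1)*(o + 3)*(o + 5)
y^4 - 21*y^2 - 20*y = y*(y - 5)*(y + 1)*(y + 4)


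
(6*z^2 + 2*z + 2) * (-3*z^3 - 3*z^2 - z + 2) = -18*z^5 - 24*z^4 - 18*z^3 + 4*z^2 + 2*z + 4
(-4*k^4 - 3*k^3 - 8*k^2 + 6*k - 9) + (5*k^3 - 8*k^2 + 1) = -4*k^4 + 2*k^3 - 16*k^2 + 6*k - 8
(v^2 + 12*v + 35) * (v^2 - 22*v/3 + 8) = v^4 + 14*v^3/3 - 45*v^2 - 482*v/3 + 280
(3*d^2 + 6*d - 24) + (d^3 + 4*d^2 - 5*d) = d^3 + 7*d^2 + d - 24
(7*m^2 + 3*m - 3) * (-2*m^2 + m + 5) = -14*m^4 + m^3 + 44*m^2 + 12*m - 15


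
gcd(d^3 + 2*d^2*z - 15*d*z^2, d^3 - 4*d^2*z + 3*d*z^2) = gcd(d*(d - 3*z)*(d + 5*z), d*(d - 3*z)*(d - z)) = -d^2 + 3*d*z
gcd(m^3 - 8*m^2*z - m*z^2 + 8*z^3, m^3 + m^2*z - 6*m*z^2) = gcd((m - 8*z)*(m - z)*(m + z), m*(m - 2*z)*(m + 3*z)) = 1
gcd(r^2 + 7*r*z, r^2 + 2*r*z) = r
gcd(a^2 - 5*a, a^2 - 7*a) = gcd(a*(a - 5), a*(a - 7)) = a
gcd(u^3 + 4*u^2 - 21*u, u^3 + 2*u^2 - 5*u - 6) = 1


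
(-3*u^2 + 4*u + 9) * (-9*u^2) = 27*u^4 - 36*u^3 - 81*u^2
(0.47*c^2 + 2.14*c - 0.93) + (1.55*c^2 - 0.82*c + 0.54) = 2.02*c^2 + 1.32*c - 0.39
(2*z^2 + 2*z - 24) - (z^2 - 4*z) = z^2 + 6*z - 24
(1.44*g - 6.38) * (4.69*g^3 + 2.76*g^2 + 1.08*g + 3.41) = 6.7536*g^4 - 25.9478*g^3 - 16.0536*g^2 - 1.98*g - 21.7558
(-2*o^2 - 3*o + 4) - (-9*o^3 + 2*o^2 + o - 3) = 9*o^3 - 4*o^2 - 4*o + 7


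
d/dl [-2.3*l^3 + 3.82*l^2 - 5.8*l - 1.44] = -6.9*l^2 + 7.64*l - 5.8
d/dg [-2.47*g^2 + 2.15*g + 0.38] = 2.15 - 4.94*g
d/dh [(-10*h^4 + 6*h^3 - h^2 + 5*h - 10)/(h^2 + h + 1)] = (-20*h^5 - 24*h^4 - 28*h^3 + 12*h^2 + 18*h + 15)/(h^4 + 2*h^3 + 3*h^2 + 2*h + 1)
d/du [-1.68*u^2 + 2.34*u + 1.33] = 2.34 - 3.36*u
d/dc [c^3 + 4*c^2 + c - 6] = 3*c^2 + 8*c + 1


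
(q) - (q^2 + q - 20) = 20 - q^2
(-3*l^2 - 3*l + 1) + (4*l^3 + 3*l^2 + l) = 4*l^3 - 2*l + 1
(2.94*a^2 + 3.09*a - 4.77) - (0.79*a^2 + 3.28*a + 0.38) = 2.15*a^2 - 0.19*a - 5.15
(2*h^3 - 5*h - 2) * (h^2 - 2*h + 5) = 2*h^5 - 4*h^4 + 5*h^3 + 8*h^2 - 21*h - 10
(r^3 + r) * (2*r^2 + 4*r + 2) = 2*r^5 + 4*r^4 + 4*r^3 + 4*r^2 + 2*r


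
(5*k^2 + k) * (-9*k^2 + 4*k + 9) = -45*k^4 + 11*k^3 + 49*k^2 + 9*k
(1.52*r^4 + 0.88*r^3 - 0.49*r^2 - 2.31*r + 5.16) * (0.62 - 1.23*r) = -1.8696*r^5 - 0.14*r^4 + 1.1483*r^3 + 2.5375*r^2 - 7.779*r + 3.1992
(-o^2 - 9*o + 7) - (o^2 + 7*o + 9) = -2*o^2 - 16*o - 2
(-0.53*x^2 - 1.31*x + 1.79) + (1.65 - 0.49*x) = -0.53*x^2 - 1.8*x + 3.44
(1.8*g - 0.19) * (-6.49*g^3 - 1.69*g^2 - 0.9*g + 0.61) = -11.682*g^4 - 1.8089*g^3 - 1.2989*g^2 + 1.269*g - 0.1159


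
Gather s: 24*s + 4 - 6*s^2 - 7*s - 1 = -6*s^2 + 17*s + 3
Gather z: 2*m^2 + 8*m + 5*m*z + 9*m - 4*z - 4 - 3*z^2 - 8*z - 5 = 2*m^2 + 17*m - 3*z^2 + z*(5*m - 12) - 9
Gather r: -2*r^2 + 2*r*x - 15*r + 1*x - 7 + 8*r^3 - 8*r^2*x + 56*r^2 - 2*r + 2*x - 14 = 8*r^3 + r^2*(54 - 8*x) + r*(2*x - 17) + 3*x - 21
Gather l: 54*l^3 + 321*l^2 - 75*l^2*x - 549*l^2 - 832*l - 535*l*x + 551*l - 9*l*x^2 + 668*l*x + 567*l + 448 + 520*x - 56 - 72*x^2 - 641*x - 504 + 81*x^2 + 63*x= 54*l^3 + l^2*(-75*x - 228) + l*(-9*x^2 + 133*x + 286) + 9*x^2 - 58*x - 112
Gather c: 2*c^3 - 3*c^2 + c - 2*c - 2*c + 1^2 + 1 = 2*c^3 - 3*c^2 - 3*c + 2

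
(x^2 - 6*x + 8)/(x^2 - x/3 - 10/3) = 3*(x - 4)/(3*x + 5)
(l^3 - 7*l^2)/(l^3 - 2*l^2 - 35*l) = l/(l + 5)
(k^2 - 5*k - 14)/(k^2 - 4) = (k - 7)/(k - 2)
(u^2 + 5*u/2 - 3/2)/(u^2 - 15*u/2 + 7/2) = (u + 3)/(u - 7)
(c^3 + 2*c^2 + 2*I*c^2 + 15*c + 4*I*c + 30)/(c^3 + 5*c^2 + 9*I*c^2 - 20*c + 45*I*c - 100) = (c^2 + c*(2 - 3*I) - 6*I)/(c^2 + c*(5 + 4*I) + 20*I)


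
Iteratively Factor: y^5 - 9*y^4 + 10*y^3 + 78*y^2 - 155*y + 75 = (y - 5)*(y^4 - 4*y^3 - 10*y^2 + 28*y - 15) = (y - 5)*(y - 1)*(y^3 - 3*y^2 - 13*y + 15) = (y - 5)*(y - 1)^2*(y^2 - 2*y - 15) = (y - 5)*(y - 1)^2*(y + 3)*(y - 5)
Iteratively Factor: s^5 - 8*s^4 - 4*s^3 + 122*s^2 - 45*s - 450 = (s - 5)*(s^4 - 3*s^3 - 19*s^2 + 27*s + 90) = (s - 5)*(s + 2)*(s^3 - 5*s^2 - 9*s + 45) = (s - 5)^2*(s + 2)*(s^2 - 9) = (s - 5)^2*(s + 2)*(s + 3)*(s - 3)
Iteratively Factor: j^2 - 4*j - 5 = (j + 1)*(j - 5)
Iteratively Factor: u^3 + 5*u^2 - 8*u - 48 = (u - 3)*(u^2 + 8*u + 16) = (u - 3)*(u + 4)*(u + 4)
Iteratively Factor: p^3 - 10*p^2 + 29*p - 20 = (p - 1)*(p^2 - 9*p + 20) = (p - 4)*(p - 1)*(p - 5)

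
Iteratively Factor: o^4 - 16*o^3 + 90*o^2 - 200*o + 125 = (o - 5)*(o^3 - 11*o^2 + 35*o - 25) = (o - 5)^2*(o^2 - 6*o + 5) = (o - 5)^2*(o - 1)*(o - 5)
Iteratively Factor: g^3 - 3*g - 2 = (g + 1)*(g^2 - g - 2) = (g - 2)*(g + 1)*(g + 1)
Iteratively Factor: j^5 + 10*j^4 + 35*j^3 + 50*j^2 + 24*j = (j + 4)*(j^4 + 6*j^3 + 11*j^2 + 6*j) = (j + 1)*(j + 4)*(j^3 + 5*j^2 + 6*j) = (j + 1)*(j + 3)*(j + 4)*(j^2 + 2*j) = j*(j + 1)*(j + 3)*(j + 4)*(j + 2)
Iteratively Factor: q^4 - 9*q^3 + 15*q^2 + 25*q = (q - 5)*(q^3 - 4*q^2 - 5*q) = (q - 5)*(q + 1)*(q^2 - 5*q) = q*(q - 5)*(q + 1)*(q - 5)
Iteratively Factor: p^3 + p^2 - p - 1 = (p + 1)*(p^2 - 1) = (p + 1)^2*(p - 1)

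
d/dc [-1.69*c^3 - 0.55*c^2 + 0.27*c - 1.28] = -5.07*c^2 - 1.1*c + 0.27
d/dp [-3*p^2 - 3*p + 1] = -6*p - 3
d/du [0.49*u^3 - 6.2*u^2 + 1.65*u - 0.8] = 1.47*u^2 - 12.4*u + 1.65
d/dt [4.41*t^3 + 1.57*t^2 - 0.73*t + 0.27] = 13.23*t^2 + 3.14*t - 0.73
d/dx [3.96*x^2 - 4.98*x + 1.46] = 7.92*x - 4.98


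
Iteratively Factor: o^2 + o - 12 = (o + 4)*(o - 3)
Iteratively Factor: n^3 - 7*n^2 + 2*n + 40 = (n + 2)*(n^2 - 9*n + 20) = (n - 5)*(n + 2)*(n - 4)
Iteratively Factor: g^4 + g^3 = (g)*(g^3 + g^2) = g*(g + 1)*(g^2) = g^2*(g + 1)*(g)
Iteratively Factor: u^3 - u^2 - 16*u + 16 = (u - 1)*(u^2 - 16) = (u - 1)*(u + 4)*(u - 4)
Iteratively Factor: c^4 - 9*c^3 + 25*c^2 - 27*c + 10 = (c - 5)*(c^3 - 4*c^2 + 5*c - 2) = (c - 5)*(c - 1)*(c^2 - 3*c + 2) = (c - 5)*(c - 2)*(c - 1)*(c - 1)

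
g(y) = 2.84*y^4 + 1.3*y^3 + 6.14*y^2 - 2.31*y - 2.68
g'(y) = 11.36*y^3 + 3.9*y^2 + 12.28*y - 2.31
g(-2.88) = 219.23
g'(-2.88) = -276.69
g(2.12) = 89.77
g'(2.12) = 149.49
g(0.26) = -2.83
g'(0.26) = 1.35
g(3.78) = 726.34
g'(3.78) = 713.39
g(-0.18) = -2.07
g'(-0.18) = -4.46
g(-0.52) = 0.21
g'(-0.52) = -9.24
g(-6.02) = 3680.09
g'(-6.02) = -2413.28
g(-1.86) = 48.48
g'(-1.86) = -84.76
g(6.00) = 4165.94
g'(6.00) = 2665.53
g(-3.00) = 254.45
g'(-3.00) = -310.77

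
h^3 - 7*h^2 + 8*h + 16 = (h - 4)^2*(h + 1)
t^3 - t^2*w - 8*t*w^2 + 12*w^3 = (t - 2*w)^2*(t + 3*w)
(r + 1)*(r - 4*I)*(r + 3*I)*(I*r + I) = I*r^4 + r^3 + 2*I*r^3 + 2*r^2 + 13*I*r^2 + r + 24*I*r + 12*I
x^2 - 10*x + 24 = (x - 6)*(x - 4)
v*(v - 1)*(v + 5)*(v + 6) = v^4 + 10*v^3 + 19*v^2 - 30*v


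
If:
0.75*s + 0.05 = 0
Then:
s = -0.07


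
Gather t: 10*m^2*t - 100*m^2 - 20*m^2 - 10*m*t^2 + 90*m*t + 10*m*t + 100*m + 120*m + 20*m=-120*m^2 - 10*m*t^2 + 240*m + t*(10*m^2 + 100*m)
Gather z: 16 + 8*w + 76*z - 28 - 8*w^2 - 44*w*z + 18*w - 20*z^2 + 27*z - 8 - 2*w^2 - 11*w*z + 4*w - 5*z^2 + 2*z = -10*w^2 + 30*w - 25*z^2 + z*(105 - 55*w) - 20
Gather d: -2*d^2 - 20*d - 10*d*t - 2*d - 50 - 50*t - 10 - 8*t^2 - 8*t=-2*d^2 + d*(-10*t - 22) - 8*t^2 - 58*t - 60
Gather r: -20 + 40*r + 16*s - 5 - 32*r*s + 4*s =r*(40 - 32*s) + 20*s - 25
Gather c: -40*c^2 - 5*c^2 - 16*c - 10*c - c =-45*c^2 - 27*c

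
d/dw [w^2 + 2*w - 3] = 2*w + 2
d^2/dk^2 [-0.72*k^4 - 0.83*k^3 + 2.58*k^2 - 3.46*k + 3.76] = -8.64*k^2 - 4.98*k + 5.16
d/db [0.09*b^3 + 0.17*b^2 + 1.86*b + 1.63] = 0.27*b^2 + 0.34*b + 1.86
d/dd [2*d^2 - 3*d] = 4*d - 3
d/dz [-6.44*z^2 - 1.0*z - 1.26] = -12.88*z - 1.0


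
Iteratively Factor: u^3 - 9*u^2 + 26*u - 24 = (u - 4)*(u^2 - 5*u + 6) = (u - 4)*(u - 3)*(u - 2)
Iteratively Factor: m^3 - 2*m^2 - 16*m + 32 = (m - 2)*(m^2 - 16) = (m - 4)*(m - 2)*(m + 4)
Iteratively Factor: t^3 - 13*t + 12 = (t - 3)*(t^2 + 3*t - 4) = (t - 3)*(t + 4)*(t - 1)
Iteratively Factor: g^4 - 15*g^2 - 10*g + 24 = (g + 3)*(g^3 - 3*g^2 - 6*g + 8) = (g - 4)*(g + 3)*(g^2 + g - 2) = (g - 4)*(g + 2)*(g + 3)*(g - 1)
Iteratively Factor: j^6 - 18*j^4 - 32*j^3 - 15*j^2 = (j)*(j^5 - 18*j^3 - 32*j^2 - 15*j) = j*(j - 5)*(j^4 + 5*j^3 + 7*j^2 + 3*j) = j^2*(j - 5)*(j^3 + 5*j^2 + 7*j + 3) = j^2*(j - 5)*(j + 1)*(j^2 + 4*j + 3) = j^2*(j - 5)*(j + 1)^2*(j + 3)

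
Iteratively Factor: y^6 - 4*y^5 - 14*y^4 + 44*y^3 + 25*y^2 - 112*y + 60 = (y - 5)*(y^5 + y^4 - 9*y^3 - y^2 + 20*y - 12) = (y - 5)*(y + 3)*(y^4 - 2*y^3 - 3*y^2 + 8*y - 4) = (y - 5)*(y - 2)*(y + 3)*(y^3 - 3*y + 2) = (y - 5)*(y - 2)*(y - 1)*(y + 3)*(y^2 + y - 2) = (y - 5)*(y - 2)*(y - 1)^2*(y + 3)*(y + 2)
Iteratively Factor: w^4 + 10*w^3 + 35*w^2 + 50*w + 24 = (w + 3)*(w^3 + 7*w^2 + 14*w + 8) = (w + 1)*(w + 3)*(w^2 + 6*w + 8) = (w + 1)*(w + 3)*(w + 4)*(w + 2)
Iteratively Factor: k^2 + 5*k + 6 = (k + 2)*(k + 3)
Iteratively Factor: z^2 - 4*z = (z)*(z - 4)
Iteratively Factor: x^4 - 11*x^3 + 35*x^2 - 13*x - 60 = (x - 5)*(x^3 - 6*x^2 + 5*x + 12) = (x - 5)*(x + 1)*(x^2 - 7*x + 12) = (x - 5)*(x - 3)*(x + 1)*(x - 4)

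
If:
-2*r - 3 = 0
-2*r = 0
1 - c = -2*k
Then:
No Solution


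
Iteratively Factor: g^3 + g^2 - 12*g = (g - 3)*(g^2 + 4*g) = g*(g - 3)*(g + 4)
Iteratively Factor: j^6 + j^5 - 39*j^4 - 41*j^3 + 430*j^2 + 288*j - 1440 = (j + 4)*(j^5 - 3*j^4 - 27*j^3 + 67*j^2 + 162*j - 360) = (j + 4)^2*(j^4 - 7*j^3 + j^2 + 63*j - 90) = (j + 3)*(j + 4)^2*(j^3 - 10*j^2 + 31*j - 30) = (j - 5)*(j + 3)*(j + 4)^2*(j^2 - 5*j + 6) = (j - 5)*(j - 2)*(j + 3)*(j + 4)^2*(j - 3)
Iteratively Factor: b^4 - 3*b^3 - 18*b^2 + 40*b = (b + 4)*(b^3 - 7*b^2 + 10*b) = b*(b + 4)*(b^2 - 7*b + 10) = b*(b - 2)*(b + 4)*(b - 5)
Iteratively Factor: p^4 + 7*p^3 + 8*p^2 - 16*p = (p + 4)*(p^3 + 3*p^2 - 4*p) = (p - 1)*(p + 4)*(p^2 + 4*p) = p*(p - 1)*(p + 4)*(p + 4)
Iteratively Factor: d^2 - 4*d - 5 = (d + 1)*(d - 5)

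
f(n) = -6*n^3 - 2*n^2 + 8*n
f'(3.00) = -166.00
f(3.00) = -156.00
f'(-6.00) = -616.00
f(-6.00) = 1176.00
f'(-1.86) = -46.83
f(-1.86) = 16.81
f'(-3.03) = -145.14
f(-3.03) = 124.31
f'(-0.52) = 5.21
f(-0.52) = -3.86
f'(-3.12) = -154.74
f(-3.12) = 137.80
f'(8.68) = -1382.88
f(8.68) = -4005.08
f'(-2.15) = -66.60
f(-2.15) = 33.19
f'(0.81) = -7.05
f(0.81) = 1.98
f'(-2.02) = -57.37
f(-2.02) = 25.13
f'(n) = -18*n^2 - 4*n + 8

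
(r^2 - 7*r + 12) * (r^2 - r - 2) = r^4 - 8*r^3 + 17*r^2 + 2*r - 24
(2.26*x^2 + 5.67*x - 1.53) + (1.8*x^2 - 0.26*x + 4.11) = 4.06*x^2 + 5.41*x + 2.58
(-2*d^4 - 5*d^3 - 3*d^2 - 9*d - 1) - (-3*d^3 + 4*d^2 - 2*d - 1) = -2*d^4 - 2*d^3 - 7*d^2 - 7*d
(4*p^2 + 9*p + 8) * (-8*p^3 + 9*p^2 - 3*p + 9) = -32*p^5 - 36*p^4 + 5*p^3 + 81*p^2 + 57*p + 72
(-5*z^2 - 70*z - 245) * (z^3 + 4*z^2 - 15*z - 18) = -5*z^5 - 90*z^4 - 450*z^3 + 160*z^2 + 4935*z + 4410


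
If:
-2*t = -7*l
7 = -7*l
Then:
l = -1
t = -7/2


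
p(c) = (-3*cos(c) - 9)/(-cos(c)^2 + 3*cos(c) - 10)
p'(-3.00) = 0.05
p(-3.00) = 0.43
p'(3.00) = -0.05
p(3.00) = 0.43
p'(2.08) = -0.41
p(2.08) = 0.64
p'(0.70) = -0.39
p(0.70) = 1.36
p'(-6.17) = -0.06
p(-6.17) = 1.50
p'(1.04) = -0.53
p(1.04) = 1.20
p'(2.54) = -0.23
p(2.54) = 0.50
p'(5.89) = 0.22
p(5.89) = 1.46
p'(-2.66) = 0.18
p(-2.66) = 0.47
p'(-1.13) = 0.56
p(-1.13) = 1.15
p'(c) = (-2*sin(c)*cos(c) + 3*sin(c))*(-3*cos(c) - 9)/(-cos(c)^2 + 3*cos(c) - 10)^2 + 3*sin(c)/(-cos(c)^2 + 3*cos(c) - 10) = 3*(cos(c)^2 + 6*cos(c) - 19)*sin(c)/(cos(c)^2 - 3*cos(c) + 10)^2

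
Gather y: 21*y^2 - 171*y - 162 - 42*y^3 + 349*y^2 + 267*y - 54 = -42*y^3 + 370*y^2 + 96*y - 216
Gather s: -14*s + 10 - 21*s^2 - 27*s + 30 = -21*s^2 - 41*s + 40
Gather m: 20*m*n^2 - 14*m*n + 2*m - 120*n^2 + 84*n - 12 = m*(20*n^2 - 14*n + 2) - 120*n^2 + 84*n - 12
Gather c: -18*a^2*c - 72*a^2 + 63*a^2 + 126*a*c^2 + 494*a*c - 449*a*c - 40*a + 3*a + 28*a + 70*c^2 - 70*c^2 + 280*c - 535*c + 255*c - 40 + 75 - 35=-9*a^2 + 126*a*c^2 - 9*a + c*(-18*a^2 + 45*a)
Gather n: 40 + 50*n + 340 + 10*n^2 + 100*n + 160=10*n^2 + 150*n + 540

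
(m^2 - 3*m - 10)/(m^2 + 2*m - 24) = (m^2 - 3*m - 10)/(m^2 + 2*m - 24)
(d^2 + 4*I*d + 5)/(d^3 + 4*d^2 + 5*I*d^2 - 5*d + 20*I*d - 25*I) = (d - I)/(d^2 + 4*d - 5)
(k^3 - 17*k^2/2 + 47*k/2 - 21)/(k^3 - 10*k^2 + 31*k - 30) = (k - 7/2)/(k - 5)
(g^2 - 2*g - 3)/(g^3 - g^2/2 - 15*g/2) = 2*(g + 1)/(g*(2*g + 5))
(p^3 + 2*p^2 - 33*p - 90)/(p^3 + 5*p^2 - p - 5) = (p^2 - 3*p - 18)/(p^2 - 1)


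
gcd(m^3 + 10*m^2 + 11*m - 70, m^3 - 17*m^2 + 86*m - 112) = m - 2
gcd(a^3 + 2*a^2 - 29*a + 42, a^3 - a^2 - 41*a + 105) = a^2 + 4*a - 21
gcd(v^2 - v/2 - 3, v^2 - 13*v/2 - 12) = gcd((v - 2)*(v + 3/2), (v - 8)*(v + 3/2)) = v + 3/2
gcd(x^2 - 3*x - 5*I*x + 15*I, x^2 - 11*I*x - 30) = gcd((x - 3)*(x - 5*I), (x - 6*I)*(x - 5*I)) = x - 5*I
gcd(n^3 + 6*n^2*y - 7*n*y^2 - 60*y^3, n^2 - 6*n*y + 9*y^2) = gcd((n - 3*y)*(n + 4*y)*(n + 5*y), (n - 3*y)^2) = -n + 3*y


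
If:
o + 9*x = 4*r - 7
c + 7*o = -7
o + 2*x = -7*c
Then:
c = 7/48 - 7*x/24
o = x/24 - 49/48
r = 217*x/96 + 287/192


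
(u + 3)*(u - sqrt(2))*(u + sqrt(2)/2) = u^3 - sqrt(2)*u^2/2 + 3*u^2 - 3*sqrt(2)*u/2 - u - 3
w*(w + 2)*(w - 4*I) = w^3 + 2*w^2 - 4*I*w^2 - 8*I*w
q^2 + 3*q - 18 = (q - 3)*(q + 6)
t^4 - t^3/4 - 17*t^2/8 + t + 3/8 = (t - 1)^2*(t + 1/4)*(t + 3/2)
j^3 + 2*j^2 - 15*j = j*(j - 3)*(j + 5)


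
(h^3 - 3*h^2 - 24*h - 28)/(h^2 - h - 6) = (h^2 - 5*h - 14)/(h - 3)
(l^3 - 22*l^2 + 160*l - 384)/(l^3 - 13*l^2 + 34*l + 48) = (l - 8)/(l + 1)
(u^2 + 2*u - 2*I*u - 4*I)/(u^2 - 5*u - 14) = (u - 2*I)/(u - 7)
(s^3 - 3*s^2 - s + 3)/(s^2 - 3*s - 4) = (s^2 - 4*s + 3)/(s - 4)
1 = 1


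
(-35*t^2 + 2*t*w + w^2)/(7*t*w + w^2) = (-5*t + w)/w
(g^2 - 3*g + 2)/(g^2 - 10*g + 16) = (g - 1)/(g - 8)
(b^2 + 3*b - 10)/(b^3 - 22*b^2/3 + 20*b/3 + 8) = 3*(b + 5)/(3*b^2 - 16*b - 12)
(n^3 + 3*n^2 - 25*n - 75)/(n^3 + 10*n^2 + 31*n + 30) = (n - 5)/(n + 2)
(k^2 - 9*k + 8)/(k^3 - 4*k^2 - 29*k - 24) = (k - 1)/(k^2 + 4*k + 3)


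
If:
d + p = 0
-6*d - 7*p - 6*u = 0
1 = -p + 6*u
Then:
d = 1/2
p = -1/2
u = 1/12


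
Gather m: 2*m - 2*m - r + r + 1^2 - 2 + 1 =0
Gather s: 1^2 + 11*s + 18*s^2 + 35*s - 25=18*s^2 + 46*s - 24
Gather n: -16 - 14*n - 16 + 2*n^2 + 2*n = 2*n^2 - 12*n - 32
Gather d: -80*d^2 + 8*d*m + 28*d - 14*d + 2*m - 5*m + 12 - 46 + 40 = -80*d^2 + d*(8*m + 14) - 3*m + 6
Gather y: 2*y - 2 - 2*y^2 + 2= -2*y^2 + 2*y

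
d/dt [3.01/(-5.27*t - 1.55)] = 15.8627/(5.27*t + 1.55)^2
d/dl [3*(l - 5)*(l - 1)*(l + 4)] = 9*l^2 - 12*l - 57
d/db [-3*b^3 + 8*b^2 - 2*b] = -9*b^2 + 16*b - 2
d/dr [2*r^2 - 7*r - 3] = 4*r - 7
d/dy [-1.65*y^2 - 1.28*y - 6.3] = -3.3*y - 1.28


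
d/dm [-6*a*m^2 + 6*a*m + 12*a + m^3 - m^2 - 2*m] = -12*a*m + 6*a + 3*m^2 - 2*m - 2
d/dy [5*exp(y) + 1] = 5*exp(y)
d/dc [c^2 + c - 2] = 2*c + 1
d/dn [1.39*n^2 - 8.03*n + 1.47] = 2.78*n - 8.03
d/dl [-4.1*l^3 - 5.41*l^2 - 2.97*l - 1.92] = -12.3*l^2 - 10.82*l - 2.97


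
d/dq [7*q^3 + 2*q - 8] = 21*q^2 + 2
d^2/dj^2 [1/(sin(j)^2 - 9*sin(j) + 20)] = (-4*sin(j)^4 + 27*sin(j)^3 + 5*sin(j)^2 - 234*sin(j) + 122)/(sin(j)^2 - 9*sin(j) + 20)^3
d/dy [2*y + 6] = 2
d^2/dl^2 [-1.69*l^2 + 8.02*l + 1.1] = -3.38000000000000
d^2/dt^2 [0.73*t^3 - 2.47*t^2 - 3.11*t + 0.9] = 4.38*t - 4.94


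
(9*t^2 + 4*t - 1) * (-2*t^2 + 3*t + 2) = -18*t^4 + 19*t^3 + 32*t^2 + 5*t - 2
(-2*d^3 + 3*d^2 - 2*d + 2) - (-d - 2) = -2*d^3 + 3*d^2 - d + 4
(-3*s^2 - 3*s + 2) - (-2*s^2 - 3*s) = 2 - s^2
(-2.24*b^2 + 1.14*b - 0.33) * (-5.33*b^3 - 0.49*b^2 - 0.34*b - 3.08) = 11.9392*b^5 - 4.9786*b^4 + 1.9619*b^3 + 6.6733*b^2 - 3.399*b + 1.0164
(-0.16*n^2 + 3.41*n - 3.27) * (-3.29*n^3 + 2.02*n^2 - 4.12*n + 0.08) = 0.5264*n^5 - 11.5421*n^4 + 18.3057*n^3 - 20.6674*n^2 + 13.7452*n - 0.2616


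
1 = 1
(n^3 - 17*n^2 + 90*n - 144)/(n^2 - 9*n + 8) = (n^2 - 9*n + 18)/(n - 1)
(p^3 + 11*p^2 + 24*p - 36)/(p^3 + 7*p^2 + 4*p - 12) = (p + 6)/(p + 2)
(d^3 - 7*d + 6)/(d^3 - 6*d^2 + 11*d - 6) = (d + 3)/(d - 3)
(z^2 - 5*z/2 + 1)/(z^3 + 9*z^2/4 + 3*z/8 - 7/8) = 4*(z - 2)/(4*z^2 + 11*z + 7)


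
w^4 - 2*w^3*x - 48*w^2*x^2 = w^2*(w - 8*x)*(w + 6*x)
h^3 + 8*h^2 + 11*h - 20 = (h - 1)*(h + 4)*(h + 5)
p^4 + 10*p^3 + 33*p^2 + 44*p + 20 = (p + 1)*(p + 2)^2*(p + 5)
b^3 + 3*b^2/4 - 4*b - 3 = (b - 2)*(b + 3/4)*(b + 2)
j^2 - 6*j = j*(j - 6)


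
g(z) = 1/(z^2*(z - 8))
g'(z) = -1/(z^2*(z - 8)^2) - 2/(z^3*(z - 8))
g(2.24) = -0.03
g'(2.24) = 0.02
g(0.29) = -1.54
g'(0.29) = 10.44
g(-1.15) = -0.08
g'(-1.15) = -0.15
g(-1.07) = -0.10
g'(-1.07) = -0.19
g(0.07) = -25.74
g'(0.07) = 732.05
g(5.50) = -0.01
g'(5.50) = -0.00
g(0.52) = -0.49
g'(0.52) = 1.84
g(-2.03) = -0.02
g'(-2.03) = -0.03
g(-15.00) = 0.00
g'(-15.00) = 0.00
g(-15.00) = 0.00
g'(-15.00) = 0.00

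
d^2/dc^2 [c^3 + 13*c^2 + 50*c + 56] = 6*c + 26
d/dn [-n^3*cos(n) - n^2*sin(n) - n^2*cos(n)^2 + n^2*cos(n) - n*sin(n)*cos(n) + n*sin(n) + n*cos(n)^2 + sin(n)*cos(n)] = n^3*sin(n) - n^2*sin(n) + n^2*sin(2*n) - 4*n^2*cos(n) - 2*n*sin(n) - n*sin(2*n) + 3*n*cos(n) - 2*n*cos(2*n) - n + sin(n) - sin(2*n)/2 + 3*cos(2*n)/2 + 1/2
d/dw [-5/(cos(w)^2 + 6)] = -20*sin(2*w)/(cos(2*w) + 13)^2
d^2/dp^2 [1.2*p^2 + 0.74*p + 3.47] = 2.40000000000000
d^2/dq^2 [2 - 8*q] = 0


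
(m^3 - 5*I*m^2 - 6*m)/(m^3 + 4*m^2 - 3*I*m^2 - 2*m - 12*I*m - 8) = m*(m - 3*I)/(m^2 + m*(4 - I) - 4*I)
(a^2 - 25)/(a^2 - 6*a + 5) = (a + 5)/(a - 1)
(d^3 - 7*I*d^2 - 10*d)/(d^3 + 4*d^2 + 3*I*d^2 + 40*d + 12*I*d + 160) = d*(d - 2*I)/(d^2 + 4*d*(1 + 2*I) + 32*I)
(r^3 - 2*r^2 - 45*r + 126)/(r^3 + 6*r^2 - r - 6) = (r^3 - 2*r^2 - 45*r + 126)/(r^3 + 6*r^2 - r - 6)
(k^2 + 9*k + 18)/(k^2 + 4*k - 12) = (k + 3)/(k - 2)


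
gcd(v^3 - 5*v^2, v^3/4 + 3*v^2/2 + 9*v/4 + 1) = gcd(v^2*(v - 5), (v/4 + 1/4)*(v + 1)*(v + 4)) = 1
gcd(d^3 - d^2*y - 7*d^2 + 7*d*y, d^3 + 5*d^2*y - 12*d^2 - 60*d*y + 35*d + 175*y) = d - 7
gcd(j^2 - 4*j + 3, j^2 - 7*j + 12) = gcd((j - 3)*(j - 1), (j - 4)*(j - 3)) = j - 3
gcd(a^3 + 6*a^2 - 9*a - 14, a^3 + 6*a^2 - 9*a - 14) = a^3 + 6*a^2 - 9*a - 14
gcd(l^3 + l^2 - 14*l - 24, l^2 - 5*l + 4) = l - 4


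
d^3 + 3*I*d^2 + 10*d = d*(d - 2*I)*(d + 5*I)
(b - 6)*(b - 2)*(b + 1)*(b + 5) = b^4 - 2*b^3 - 31*b^2 + 32*b + 60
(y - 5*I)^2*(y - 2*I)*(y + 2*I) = y^4 - 10*I*y^3 - 21*y^2 - 40*I*y - 100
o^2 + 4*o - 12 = (o - 2)*(o + 6)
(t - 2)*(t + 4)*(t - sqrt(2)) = t^3 - sqrt(2)*t^2 + 2*t^2 - 8*t - 2*sqrt(2)*t + 8*sqrt(2)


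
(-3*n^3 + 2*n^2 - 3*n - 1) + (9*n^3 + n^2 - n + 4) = 6*n^3 + 3*n^2 - 4*n + 3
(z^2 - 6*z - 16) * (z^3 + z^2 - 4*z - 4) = z^5 - 5*z^4 - 26*z^3 + 4*z^2 + 88*z + 64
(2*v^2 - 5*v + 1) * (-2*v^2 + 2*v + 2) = -4*v^4 + 14*v^3 - 8*v^2 - 8*v + 2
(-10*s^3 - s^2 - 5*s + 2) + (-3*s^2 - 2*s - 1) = -10*s^3 - 4*s^2 - 7*s + 1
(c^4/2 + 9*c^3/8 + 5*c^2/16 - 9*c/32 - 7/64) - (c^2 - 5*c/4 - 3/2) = c^4/2 + 9*c^3/8 - 11*c^2/16 + 31*c/32 + 89/64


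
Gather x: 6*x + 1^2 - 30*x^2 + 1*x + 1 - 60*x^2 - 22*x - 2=-90*x^2 - 15*x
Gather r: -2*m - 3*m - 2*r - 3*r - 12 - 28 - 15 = -5*m - 5*r - 55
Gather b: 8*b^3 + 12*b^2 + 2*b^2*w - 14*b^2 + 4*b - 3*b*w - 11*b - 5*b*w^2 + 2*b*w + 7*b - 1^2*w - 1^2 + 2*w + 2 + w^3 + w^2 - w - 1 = 8*b^3 + b^2*(2*w - 2) + b*(-5*w^2 - w) + w^3 + w^2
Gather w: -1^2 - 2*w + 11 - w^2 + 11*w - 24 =-w^2 + 9*w - 14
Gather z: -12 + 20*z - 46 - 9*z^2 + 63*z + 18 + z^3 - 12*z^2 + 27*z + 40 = z^3 - 21*z^2 + 110*z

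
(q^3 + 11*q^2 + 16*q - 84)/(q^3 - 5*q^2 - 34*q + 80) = (q^2 + 13*q + 42)/(q^2 - 3*q - 40)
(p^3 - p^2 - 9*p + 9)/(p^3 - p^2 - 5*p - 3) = (p^2 + 2*p - 3)/(p^2 + 2*p + 1)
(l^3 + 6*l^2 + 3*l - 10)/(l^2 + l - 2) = l + 5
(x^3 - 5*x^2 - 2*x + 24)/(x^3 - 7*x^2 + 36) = (x - 4)/(x - 6)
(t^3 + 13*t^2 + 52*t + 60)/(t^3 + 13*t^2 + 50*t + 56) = (t^2 + 11*t + 30)/(t^2 + 11*t + 28)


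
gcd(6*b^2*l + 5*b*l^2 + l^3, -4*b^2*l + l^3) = 2*b*l + l^2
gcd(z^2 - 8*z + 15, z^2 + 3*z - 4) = 1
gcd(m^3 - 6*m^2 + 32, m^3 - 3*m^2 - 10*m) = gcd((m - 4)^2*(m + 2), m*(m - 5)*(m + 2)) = m + 2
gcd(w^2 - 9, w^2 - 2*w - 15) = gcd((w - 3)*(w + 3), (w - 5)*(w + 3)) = w + 3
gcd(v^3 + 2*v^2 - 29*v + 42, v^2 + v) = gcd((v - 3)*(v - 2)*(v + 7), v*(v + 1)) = 1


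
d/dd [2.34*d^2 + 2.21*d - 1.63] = 4.68*d + 2.21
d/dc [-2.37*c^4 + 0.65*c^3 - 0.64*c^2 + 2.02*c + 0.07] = -9.48*c^3 + 1.95*c^2 - 1.28*c + 2.02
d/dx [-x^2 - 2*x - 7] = -2*x - 2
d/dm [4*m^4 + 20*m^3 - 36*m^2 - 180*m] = 16*m^3 + 60*m^2 - 72*m - 180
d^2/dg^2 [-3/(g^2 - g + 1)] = 6*(g^2 - g - (2*g - 1)^2 + 1)/(g^2 - g + 1)^3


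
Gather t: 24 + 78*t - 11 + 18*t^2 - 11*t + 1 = 18*t^2 + 67*t + 14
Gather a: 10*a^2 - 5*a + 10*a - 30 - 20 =10*a^2 + 5*a - 50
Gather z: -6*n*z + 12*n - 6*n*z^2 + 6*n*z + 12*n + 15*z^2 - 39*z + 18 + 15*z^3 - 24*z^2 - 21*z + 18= 24*n + 15*z^3 + z^2*(-6*n - 9) - 60*z + 36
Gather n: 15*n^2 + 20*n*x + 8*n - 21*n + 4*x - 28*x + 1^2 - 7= 15*n^2 + n*(20*x - 13) - 24*x - 6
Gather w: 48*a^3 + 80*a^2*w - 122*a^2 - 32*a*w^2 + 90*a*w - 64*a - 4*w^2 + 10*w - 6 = 48*a^3 - 122*a^2 - 64*a + w^2*(-32*a - 4) + w*(80*a^2 + 90*a + 10) - 6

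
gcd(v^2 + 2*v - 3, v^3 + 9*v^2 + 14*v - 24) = v - 1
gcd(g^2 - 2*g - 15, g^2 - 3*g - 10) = g - 5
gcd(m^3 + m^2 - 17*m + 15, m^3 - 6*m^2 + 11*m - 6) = m^2 - 4*m + 3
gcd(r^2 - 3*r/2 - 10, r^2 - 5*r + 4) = r - 4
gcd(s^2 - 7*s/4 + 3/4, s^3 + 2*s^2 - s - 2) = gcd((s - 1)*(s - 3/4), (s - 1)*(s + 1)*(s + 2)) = s - 1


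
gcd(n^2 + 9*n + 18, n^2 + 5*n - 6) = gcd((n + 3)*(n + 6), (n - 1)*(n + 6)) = n + 6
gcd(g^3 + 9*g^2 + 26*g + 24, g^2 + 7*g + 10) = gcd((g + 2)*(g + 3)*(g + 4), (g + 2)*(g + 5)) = g + 2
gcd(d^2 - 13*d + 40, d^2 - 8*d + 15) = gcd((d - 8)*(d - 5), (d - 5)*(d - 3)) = d - 5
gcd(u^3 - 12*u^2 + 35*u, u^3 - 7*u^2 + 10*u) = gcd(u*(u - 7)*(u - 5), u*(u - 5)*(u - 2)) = u^2 - 5*u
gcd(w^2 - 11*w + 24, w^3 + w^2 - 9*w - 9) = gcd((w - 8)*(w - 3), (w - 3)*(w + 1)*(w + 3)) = w - 3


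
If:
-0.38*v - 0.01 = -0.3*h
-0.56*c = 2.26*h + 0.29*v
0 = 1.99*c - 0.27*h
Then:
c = 0.00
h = 0.00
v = -0.02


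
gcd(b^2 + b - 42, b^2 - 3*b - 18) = b - 6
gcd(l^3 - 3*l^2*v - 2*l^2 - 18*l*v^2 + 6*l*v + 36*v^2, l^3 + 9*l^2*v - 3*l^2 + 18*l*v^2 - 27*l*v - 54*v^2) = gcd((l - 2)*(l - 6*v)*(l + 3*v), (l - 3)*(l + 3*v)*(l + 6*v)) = l + 3*v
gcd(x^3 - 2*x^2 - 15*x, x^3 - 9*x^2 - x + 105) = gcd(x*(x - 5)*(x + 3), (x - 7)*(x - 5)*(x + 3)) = x^2 - 2*x - 15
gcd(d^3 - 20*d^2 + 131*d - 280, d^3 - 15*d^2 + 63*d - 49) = d - 7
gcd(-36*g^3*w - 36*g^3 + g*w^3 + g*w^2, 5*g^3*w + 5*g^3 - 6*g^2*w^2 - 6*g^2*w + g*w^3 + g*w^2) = g*w + g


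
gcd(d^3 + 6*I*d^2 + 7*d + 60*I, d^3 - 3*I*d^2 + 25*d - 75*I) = d^2 + 2*I*d + 15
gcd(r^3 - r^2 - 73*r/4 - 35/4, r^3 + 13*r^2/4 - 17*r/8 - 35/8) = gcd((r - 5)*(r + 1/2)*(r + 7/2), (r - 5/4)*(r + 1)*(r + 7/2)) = r + 7/2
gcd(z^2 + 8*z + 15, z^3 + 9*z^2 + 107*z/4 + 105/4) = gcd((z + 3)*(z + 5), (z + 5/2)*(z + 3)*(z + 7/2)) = z + 3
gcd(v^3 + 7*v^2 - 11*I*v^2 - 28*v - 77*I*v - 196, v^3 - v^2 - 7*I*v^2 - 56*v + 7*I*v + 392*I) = v^2 + v*(7 - 7*I) - 49*I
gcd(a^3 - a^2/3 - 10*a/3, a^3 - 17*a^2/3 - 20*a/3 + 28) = a - 2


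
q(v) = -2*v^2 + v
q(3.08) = -15.89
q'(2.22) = -7.88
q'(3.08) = -11.32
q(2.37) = -8.86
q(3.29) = -18.36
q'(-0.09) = 1.36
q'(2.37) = -8.48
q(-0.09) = -0.11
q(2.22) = -7.64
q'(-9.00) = 37.00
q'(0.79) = -2.16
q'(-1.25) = 6.00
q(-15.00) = -465.00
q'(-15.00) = 61.00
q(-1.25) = -4.38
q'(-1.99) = 8.96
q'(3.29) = -12.16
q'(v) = 1 - 4*v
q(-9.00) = -171.00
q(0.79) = -0.46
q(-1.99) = -9.91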